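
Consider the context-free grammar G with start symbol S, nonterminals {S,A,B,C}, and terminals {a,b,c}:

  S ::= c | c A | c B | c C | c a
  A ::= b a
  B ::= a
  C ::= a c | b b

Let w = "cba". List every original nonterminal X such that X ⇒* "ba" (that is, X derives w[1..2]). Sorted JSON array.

Convert to CNF:
  S -> T2 A | T2 B | T2 C | T2 T1 | c
  A -> T0 T1
  B -> a
  C -> T0 T0 | T1 T2
  T0 -> b
  T1 -> a
  T2 -> c

CYK table (by increasing span), restricted to cells inside w[1..2]:
  cell(1,1) b: {T0}  orig:{}
  cell(2,2) a: {B,T1}  orig:{B}
  cell(1,2) ba: {A}

Original NTs in T[1,2] deriving "ba": ["A"]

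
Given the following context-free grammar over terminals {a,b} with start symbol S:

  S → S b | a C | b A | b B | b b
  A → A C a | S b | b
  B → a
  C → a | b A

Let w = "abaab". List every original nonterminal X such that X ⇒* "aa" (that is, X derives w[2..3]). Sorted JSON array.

Convert to CNF:
  S -> S T1 | T0 C | T1 A | T1 B | T1 T1
  A -> A X2 | S T1 | b
  B -> a
  C -> T1 A | a
  T0 -> a
  T1 -> b
  X2 -> C T0

CYK fill — only the sub-triangle for w[2..3]:
  cell(2,2) a: {B,C,T0}  orig:{B,C}
  cell(3,3) a: {B,C,T0}  orig:{B,C}
  cell(2,3) aa: {S,X2}  orig:{S}

Original NTs in T[2,3] deriving "aa": ["S"]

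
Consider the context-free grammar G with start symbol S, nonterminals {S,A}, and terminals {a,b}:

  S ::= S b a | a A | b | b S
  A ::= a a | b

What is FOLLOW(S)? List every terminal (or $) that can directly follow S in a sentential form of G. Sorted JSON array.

Compute FIRST by fixpoint:
pass 1:
  A via A→a a: +{a}
  A via A→b: +{b}
  S via S→a A: +{a}
  S via S→b: +{b}
  S: {a,b}  A: {a,b}
pass 2: — fixpoint
  S: {a,b}  A: {a,b}

FOLLOW iteration:
FOLLOW(S) := {$}
pass 1:
  S→S b a: FOLLOW(S) ⊇ FIRST(b) = {b}; new: +{b}
  S→a A: FOLLOW(A) ⊇ FOLLOW(S) ⊇ {$,b}; new: +{$,b}
  FOLLOW[S]={$,b}  FOLLOW[A]={$,b}
pass 2: — fixpoint
  FOLLOW[S]={$,b}  FOLLOW[A]={$,b}

FOLLOW(S) = ["$", "b"]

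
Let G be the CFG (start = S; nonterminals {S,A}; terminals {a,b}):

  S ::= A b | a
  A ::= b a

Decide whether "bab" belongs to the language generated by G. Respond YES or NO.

CNF form of G:
  S -> A T0 | a
  A -> T0 T1
  T0 -> b
  T1 -> a

CYK fill:
  [0..0]={T0}  "b"  orig:{}
  [1..1]={S,T1}  "a"  orig:{S}
  [2..2]={T0}  "b"  orig:{}
  [0..1]={A}  "ba"
  [1..2]=∅  "ab"
  [0..2]={S}  "bab"

S ∈ T[0,2] ⇒ YES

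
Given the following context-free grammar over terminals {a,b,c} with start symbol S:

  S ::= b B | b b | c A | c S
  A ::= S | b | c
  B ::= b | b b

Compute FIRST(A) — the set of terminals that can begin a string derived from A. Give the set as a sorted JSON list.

FIRST sets, iterate to fixpoint:
pass 1:
  A via A→b: +{b}
  A via A→c: +{c}
  B via B→b: +{b}
  S via S→b B: +{b}
  S via S→c A: +{c}
  FIRST[S]={b,c}  FIRST[A]={b,c}  FIRST[B]={b}
pass 2: (no change)
  FIRST[S]={b,c}  FIRST[A]={b,c}  FIRST[B]={b}

FIRST(A) = ["b", "c"]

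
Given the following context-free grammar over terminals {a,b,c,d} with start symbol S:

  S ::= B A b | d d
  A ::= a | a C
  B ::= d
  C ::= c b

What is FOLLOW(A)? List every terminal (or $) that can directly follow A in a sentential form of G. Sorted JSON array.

Compute FIRST by fixpoint:
round 1:
  A via A→a: +{a}
  B via B→d: +{d}
  C via C→c b: +{c}
  S via S→B A b: +{d}
  FIRST(S)={d}  FIRST(A)={a}  FIRST(B)={d}  FIRST(C)={c}
round 2: — fixpoint
  FIRST(S)={d}  FIRST(A)={a}  FIRST(B)={d}  FIRST(C)={c}

FOLLOW iteration:
FOLLOW(S) := {$}
pass 1:
  S→B A b: FOLLOW(B) ⊇ FIRST(A) = {a}; new: +{a}
  S→B A b: FOLLOW(A) ⊇ FIRST(b) = {b}; new: +{b}
  S: {$}  A: {b}  B: {a}  C: {}
pass 2:
  A→a C: FOLLOW(C) ⊇ FOLLOW(A) ⊇ {b}; new: +{b}
  S: {$}  A: {b}  B: {a}  C: {b}
pass 3: — fixpoint
  S: {$}  A: {b}  B: {a}  C: {b}

FOLLOW(A) = ["b"]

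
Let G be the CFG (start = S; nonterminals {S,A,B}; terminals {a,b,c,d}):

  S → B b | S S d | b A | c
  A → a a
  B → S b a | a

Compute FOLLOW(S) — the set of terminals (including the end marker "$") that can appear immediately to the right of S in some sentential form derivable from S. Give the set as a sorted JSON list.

Compute FIRST by fixpoint:
[1]
  A via A→a a: +{a}
  B via B→a: +{a}
  S via S→B b: +{a}
  S via S→b A: +{b}
  S via S→c: +{c}
  S: {a,b,c}  A: {a}  B: {a}
[2]
  B via B→S b a: +{b,c}
  S: {a,b,c}  A: {a}  B: {a,b,c}
[3] — fixpoint
  S: {a,b,c}  A: {a}  B: {a,b,c}

FOLLOW iteration:
initialize: $ ∈ FOLLOW(S)
iter 1:
  B→S b a: FOLLOW(S) ⊇ FIRST(b) = {b}; new: +{b}
  S→B b: FOLLOW(B) ⊇ FIRST(b) = {b}; new: +{b}
  S→S S d: FOLLOW(S) ⊇ FIRST(S) = {a,b,c}; new: +{a,c}
  S→S S d: FOLLOW(S) ⊇ FIRST(d) = {d}; new: +{d}
  S→b A: FOLLOW(A) ⊇ FOLLOW(S) ⊇ {$,a,b,c,d}; new: +{$,a,b,c,d}
  FOLLOW(S)={$,a,b,c,d}  FOLLOW(A)={$,a,b,c,d}  FOLLOW(B)={b}
iter 2: (stable)
  FOLLOW(S)={$,a,b,c,d}  FOLLOW(A)={$,a,b,c,d}  FOLLOW(B)={b}

FOLLOW(S) = ["$", "a", "b", "c", "d"]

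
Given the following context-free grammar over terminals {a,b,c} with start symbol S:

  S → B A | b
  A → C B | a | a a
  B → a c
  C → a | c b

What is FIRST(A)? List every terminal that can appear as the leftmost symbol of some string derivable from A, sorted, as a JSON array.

FIRST iteration:
iter 1:
  A via A→a: +{a}
  B via B→a c: +{a}
  C via C→a: +{a}
  C via C→c b: +{c}
  S via S→B A: +{a}
  S via S→b: +{b}
  S: {a,b}  A: {a}  B: {a}  C: {a,c}
iter 2:
  A via A→C B: +{c}
  S: {a,b}  A: {a,c}  B: {a}  C: {a,c}
iter 3: done
  S: {a,b}  A: {a,c}  B: {a}  C: {a,c}

FIRST(A) = ["a", "c"]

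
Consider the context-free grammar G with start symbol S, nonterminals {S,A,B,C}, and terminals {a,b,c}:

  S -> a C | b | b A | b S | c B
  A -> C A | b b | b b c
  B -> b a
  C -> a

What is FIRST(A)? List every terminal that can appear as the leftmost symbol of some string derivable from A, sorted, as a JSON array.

Compute FIRST by fixpoint:
[1]
  A via A→b b: +{b}
  B via B→b a: +{b}
  C via C→a: +{a}
  S via S→a C: +{a}
  S via S→b: +{b}
  S via S→c B: +{c}
  S: {a,b,c}  A: {b}  B: {b}  C: {a}
[2]
  A via A→C A: +{a}
  S: {a,b,c}  A: {a,b}  B: {b}  C: {a}
[3] — fixpoint
  S: {a,b,c}  A: {a,b}  B: {b}  C: {a}

FIRST(A) = ["a", "b"]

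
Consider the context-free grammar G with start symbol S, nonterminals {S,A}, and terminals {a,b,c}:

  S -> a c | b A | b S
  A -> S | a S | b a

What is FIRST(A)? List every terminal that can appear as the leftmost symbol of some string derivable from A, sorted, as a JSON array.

FIRST sets, iterate to fixpoint:
round 1:
  A via A→a S: +{a}
  A via A→b a: +{b}
  S via S→a c: +{a}
  S via S→b A: +{b}
  S: {a,b}  A: {a,b}
round 2: (no change)
  S: {a,b}  A: {a,b}

FIRST(A) = ["a", "b"]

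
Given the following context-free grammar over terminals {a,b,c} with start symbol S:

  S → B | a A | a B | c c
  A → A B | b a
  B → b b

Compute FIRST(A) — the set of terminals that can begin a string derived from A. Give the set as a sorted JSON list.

Compute FIRST by fixpoint:
[1]
  A via A→b a: +{b}
  B via B→b b: +{b}
  S via S→B: +{b}
  S via S→a A: +{a}
  S via S→c c: +{c}
  S: {a,b,c}  A: {b}  B: {b}
[2] done
  S: {a,b,c}  A: {b}  B: {b}

FIRST(A) = ["b"]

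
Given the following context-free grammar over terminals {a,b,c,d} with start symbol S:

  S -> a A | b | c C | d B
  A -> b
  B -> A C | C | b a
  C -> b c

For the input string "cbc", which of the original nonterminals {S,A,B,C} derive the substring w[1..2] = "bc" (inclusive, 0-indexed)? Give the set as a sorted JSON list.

Convert to CNF:
  S -> T1 A | T2 C | T3 B | b
  A -> b
  B -> A C | T0 T1 | T0 T2
  C -> T0 T2
  T0 -> b
  T1 -> a
  T2 -> c
  T3 -> d

CYK fill, restricted to cells inside w[1..2]:
  cell(1,1) b: {A,S,T0}  orig:{A,S}
  cell(2,2) c: {T2}  orig:{}
  cell(1,2) bc: {B,C}

Original NTs in T[1,2] deriving "bc": ["B", "C"]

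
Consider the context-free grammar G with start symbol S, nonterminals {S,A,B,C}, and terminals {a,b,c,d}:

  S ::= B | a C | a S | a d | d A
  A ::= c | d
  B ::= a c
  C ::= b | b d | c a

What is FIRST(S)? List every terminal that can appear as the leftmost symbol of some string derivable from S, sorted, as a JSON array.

Compute FIRST by fixpoint:
[1]
  A via A→c: +{c}
  A via A→d: +{d}
  B via B→a c: +{a}
  C via C→b: +{b}
  C via C→c a: +{c}
  S via S→B: +{a}
  S via S→d A: +{d}
  S: {a,d}  A: {c,d}  B: {a}  C: {b,c}
[2] (no change)
  S: {a,d}  A: {c,d}  B: {a}  C: {b,c}

FIRST(S) = ["a", "d"]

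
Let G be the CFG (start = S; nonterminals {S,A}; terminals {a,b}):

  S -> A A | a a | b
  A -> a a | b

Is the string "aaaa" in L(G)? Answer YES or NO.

CNF form of G:
  S -> A A | T0 T0 | b
  A -> T0 T0 | b
  T0 -> a

CYK table (by increasing span):
  cell(0,0) a: {T0}  orig:{}
  cell(1,1) a: {T0}  orig:{}
  cell(2,2) a: {T0}  orig:{}
  cell(3,3) a: {T0}  orig:{}
  cell(0,1) aa: {A,S}
  cell(1,2) aa: {A,S}
  cell(2,3) aa: {A,S}
  cell(0,2) aaa: ∅
  cell(1,3) aaa: ∅
  cell(0,3) aaaa: {S}

S ∈ T[0,3] ⇒ YES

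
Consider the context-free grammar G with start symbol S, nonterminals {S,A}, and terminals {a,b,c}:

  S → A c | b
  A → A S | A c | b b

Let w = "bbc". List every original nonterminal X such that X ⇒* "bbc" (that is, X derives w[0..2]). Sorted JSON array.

CNF form of G:
  S -> A T0 | b
  A -> A S | A T0 | T1 T1
  T0 -> c
  T1 -> b

CYK table (by increasing span), restricted to cells inside w[0..2]:
  [0..0]={S,T1}  "b"  orig:{S}
  [1..1]={S,T1}  "b"  orig:{S}
  [2..2]={T0}  "c"  orig:{}
  [0..1]={A}  "bb"
  [1..2]=∅  "bc"
  [0..2]={A,S}  "bbc"

Original NTs in T[0,2] deriving "bbc": ["A", "S"]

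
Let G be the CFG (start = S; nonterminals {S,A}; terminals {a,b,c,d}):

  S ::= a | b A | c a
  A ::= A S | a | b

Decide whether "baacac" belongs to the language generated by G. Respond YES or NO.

CNF form of G:
  S -> T0 A | T1 T2 | a
  A -> A S | a | b
  T0 -> b
  T1 -> c
  T2 -> a

CYK fill:
  T[0,0] 'b' = {A,T0}  orig:{A}
  T[1,1] 'a' = {A,S,T2}  orig:{A,S}
  T[2,2] 'a' = {A,S,T2}  orig:{A,S}
  T[3,3] 'c' = {T1}  orig:{}
  T[4,4] 'a' = {A,S,T2}  orig:{A,S}
  T[5,5] 'c' = {T1}  orig:{}
  T[0,1] 'ba' = {A,S}
  T[1,2] 'aa' = {A}
  T[2,3] 'ac' = ∅
  T[3,4] 'ca' = {S}
  T[4,5] 'ac' = ∅
  T[0,2] 'baa' = {A,S}
  T[1,3] 'aac' = ∅
  T[2,4] 'aca' = {A}
  T[3,5] 'cac' = ∅
  T[0,3] 'baac' = ∅
  T[1,4] 'aaca' = {A}
  T[2,5] 'acac' = ∅
  T[0,4] 'baaca' = {A,S}
  T[1,5] 'aacac' = ∅
  T[0,5] 'baacac' = ∅

S ∉ T[0,5] ⇒ NO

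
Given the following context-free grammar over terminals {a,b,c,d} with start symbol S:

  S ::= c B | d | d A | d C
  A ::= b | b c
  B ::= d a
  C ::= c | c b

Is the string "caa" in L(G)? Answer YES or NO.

Convert to CNF:
  S -> T1 B | T2 A | T2 C | d
  A -> T0 T1 | b
  B -> T2 T3
  C -> T1 T0 | c
  T0 -> b
  T1 -> c
  T2 -> d
  T3 -> a

CYK fill:
  [0..0]={C,T1}  "c"  orig:{C}
  [1..1]={T3}  "a"  orig:{}
  [2..2]={T3}  "a"  orig:{}
  [0..1]=∅  "ca"
  [1..2]=∅  "aa"
  [0..2]=∅  "caa"

S ∉ T[0,2] ⇒ NO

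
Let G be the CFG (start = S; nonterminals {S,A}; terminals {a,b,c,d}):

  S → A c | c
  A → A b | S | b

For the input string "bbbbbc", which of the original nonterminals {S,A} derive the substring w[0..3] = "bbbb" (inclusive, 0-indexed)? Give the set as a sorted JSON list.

CNF form of G:
  S -> A T1 | c
  A -> A T0 | A T1 | b | c
  T0 -> b
  T1 -> c

CYK table (by increasing span) (cells [i..j] with 0 ≤ i ≤ j ≤ 3 only):
  cell(0,0) b: {A,T0}  orig:{A}
  cell(1,1) b: {A,T0}  orig:{A}
  cell(2,2) b: {A,T0}  orig:{A}
  cell(3,3) b: {A,T0}  orig:{A}
  cell(0,1) bb: {A}
  cell(1,2) bb: {A}
  cell(2,3) bb: {A}
  cell(0,2) bbb: {A}
  cell(1,3) bbb: {A}
  cell(0,3) bbbb: {A}

Original NTs in T[0,3] deriving "bbbb": ["A"]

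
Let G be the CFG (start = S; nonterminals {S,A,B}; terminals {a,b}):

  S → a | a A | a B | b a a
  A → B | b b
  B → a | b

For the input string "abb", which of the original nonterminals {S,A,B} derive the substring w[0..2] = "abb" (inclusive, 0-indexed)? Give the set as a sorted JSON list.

Convert to CNF:
  S -> T0 X2 | T1 A | T1 B | a
  A -> T0 T0 | a | b
  B -> a | b
  T0 -> b
  T1 -> a
  X2 -> T1 T1

CYK table (by increasing span) (cells [i..j] with 0 ≤ i ≤ j ≤ 2 only):
  T[0,0] 'a' = {A,B,S,T1}  orig:{A,B,S}
  T[1,1] 'b' = {A,B,T0}  orig:{A,B}
  T[2,2] 'b' = {A,B,T0}  orig:{A,B}
  T[0,1] 'ab' = {S}
  T[1,2] 'bb' = {A}
  T[0,2] 'abb' = {S}

Original NTs in T[0,2] deriving "abb": ["S"]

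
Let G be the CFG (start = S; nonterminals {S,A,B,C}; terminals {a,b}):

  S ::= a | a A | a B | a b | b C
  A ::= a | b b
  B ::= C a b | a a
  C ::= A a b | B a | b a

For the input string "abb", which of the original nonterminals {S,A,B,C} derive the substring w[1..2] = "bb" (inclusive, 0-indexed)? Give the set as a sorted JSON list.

CNF form of G:
  S -> T0 C | T1 A | T1 B | T1 T0 | a
  A -> T0 T0 | a
  B -> C X2 | T1 T1
  C -> A X3 | B T1 | T0 T1
  T0 -> b
  T1 -> a
  X2 -> T1 T0
  X3 -> T1 T0

CYK fill — only the sub-triangle for w[1..2]:
  [1..1]={T0}  "b"  orig:{}
  [2..2]={T0}  "b"  orig:{}
  [1..2]={A}  "bb"

Original NTs in T[1,2] deriving "bb": ["A"]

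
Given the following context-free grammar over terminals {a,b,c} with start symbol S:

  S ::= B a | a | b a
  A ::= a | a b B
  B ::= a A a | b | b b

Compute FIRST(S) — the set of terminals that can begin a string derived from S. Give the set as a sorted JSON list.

Compute FIRST by fixpoint:
round 1:
  A via A→a: +{a}
  B via B→a A a: +{a}
  B via B→b: +{b}
  S via S→B a: +{a,b}
  S: {a,b}  A: {a}  B: {a,b}
round 2: (stable)
  S: {a,b}  A: {a}  B: {a,b}

FIRST(S) = ["a", "b"]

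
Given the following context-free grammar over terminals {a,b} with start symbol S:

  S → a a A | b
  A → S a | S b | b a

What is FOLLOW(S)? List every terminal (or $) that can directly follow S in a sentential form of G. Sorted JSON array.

Compute FIRST by fixpoint:
iter 1:
  A via A→b a: +{b}
  S via S→a a A: +{a}
  S via S→b: +{b}
  S: {a,b}  A: {b}
iter 2:
  A via A→S a: +{a}
  S: {a,b}  A: {a,b}
iter 3: (stable)
  S: {a,b}  A: {a,b}

FOLLOW iteration:
initialize: $ ∈ FOLLOW(S)
pass 1:
  A→S a: FOLLOW(S) ⊇ FIRST(a) = {a}; new: +{a}
  A→S b: FOLLOW(S) ⊇ FIRST(b) = {b}; new: +{b}
  S→a a A: FOLLOW(A) ⊇ FOLLOW(S) ⊇ {$,a,b}; new: +{$,a,b}
  FOLLOW[S]={$,a,b}  FOLLOW[A]={$,a,b}
pass 2: (no change)
  FOLLOW[S]={$,a,b}  FOLLOW[A]={$,a,b}

FOLLOW(S) = ["$", "a", "b"]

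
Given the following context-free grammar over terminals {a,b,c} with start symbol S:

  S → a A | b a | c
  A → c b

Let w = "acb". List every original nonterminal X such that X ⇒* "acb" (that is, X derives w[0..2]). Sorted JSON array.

CNF form of G:
  S -> T1 T2 | T2 A | c
  A -> T0 T1
  T0 -> c
  T1 -> b
  T2 -> a

CYK fill (cells [i..j] with 0 ≤ i ≤ j ≤ 2 only):
  T[0,0] 'a' = {T2}  orig:{}
  T[1,1] 'c' = {S,T0}  orig:{S}
  T[2,2] 'b' = {T1}  orig:{}
  T[0,1] 'ac' = ∅
  T[1,2] 'cb' = {A}
  T[0,2] 'acb' = {S}

Original NTs in T[0,2] deriving "acb": ["S"]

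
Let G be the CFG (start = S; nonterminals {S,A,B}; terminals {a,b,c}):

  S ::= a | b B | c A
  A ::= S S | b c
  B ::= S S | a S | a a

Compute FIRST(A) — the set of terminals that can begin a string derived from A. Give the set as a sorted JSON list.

FIRST iteration:
[1]
  A via A→b c: +{b}
  B via B→a S: +{a}
  S via S→a: +{a}
  S via S→b B: +{b}
  S via S→c A: +{c}
  FIRST(S)={a,b,c}  FIRST(A)={b}  FIRST(B)={a}
[2]
  A via A→S S: +{a,c}
  B via B→S S: +{b,c}
  FIRST(S)={a,b,c}  FIRST(A)={a,b,c}  FIRST(B)={a,b,c}
[3] done
  FIRST(S)={a,b,c}  FIRST(A)={a,b,c}  FIRST(B)={a,b,c}

FIRST(A) = ["a", "b", "c"]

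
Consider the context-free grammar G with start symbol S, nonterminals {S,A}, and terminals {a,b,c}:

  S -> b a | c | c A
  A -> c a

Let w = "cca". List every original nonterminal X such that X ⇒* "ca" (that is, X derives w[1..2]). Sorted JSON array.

CNF form of G:
  S -> T0 A | T2 T1 | c
  A -> T0 T1
  T0 -> c
  T1 -> a
  T2 -> b

Fill CYK table bottom-up, restricted to cells inside w[1..2]:
  T[1,1] 'c' = {S,T0}  orig:{S}
  T[2,2] 'a' = {T1}  orig:{}
  T[1,2] 'ca' = {A}

Original NTs in T[1,2] deriving "ca": ["A"]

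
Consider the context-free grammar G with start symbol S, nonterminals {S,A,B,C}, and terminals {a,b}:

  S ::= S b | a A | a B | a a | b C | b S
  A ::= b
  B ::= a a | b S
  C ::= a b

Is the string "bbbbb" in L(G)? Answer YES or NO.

Convert to CNF:
  S -> S T1 | T0 A | T0 B | T0 T0 | T1 C | T1 S
  A -> b
  B -> T0 T0 | T1 S
  C -> T0 T1
  T0 -> a
  T1 -> b

CYK fill:
  T[0,0] 'b' = {A,T1}  orig:{A}
  T[1,1] 'b' = {A,T1}  orig:{A}
  T[2,2] 'b' = {A,T1}  orig:{A}
  T[3,3] 'b' = {A,T1}  orig:{A}
  T[4,4] 'b' = {A,T1}  orig:{A}
  T[0,1] 'bb' = ∅
  T[1,2] 'bb' = ∅
  T[2,3] 'bb' = ∅
  T[3,4] 'bb' = ∅
  T[0,2] 'bbb' = ∅
  T[1,3] 'bbb' = ∅
  T[2,4] 'bbb' = ∅
  T[0,3] 'bbbb' = ∅
  T[1,4] 'bbbb' = ∅
  T[0,4] 'bbbbb' = ∅

S ∉ T[0,4] ⇒ NO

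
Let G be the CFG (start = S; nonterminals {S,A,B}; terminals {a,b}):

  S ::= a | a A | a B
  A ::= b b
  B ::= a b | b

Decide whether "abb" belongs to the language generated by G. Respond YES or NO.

Convert to CNF:
  S -> T1 A | T1 B | a
  A -> T0 T0
  B -> T1 T0 | b
  T0 -> b
  T1 -> a

CYK fill:
  [0..0]={S,T1}  "a"  orig:{S}
  [1..1]={B,T0}  "b"  orig:{B}
  [2..2]={B,T0}  "b"  orig:{B}
  [0..1]={B,S}  "ab"
  [1..2]={A}  "bb"
  [0..2]={S}  "abb"

S ∈ T[0,2] ⇒ YES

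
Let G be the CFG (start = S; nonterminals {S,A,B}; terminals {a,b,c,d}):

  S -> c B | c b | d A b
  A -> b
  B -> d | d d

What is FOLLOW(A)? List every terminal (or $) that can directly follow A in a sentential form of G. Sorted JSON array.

Compute FIRST by fixpoint:
iter 1:
  A via A→b: +{b}
  B via B→d: +{d}
  S via S→c B: +{c}
  S via S→d A b: +{d}
  FIRST[S]={c,d}  FIRST[A]={b}  FIRST[B]={d}
iter 2: done
  FIRST[S]={c,d}  FIRST[A]={b}  FIRST[B]={d}

Compute FOLLOW by fixpoint:
seed FOLLOW(S) with $
pass 1:
  S→c B: FOLLOW(B) ⊇ FOLLOW(S) ⊇ {$}; new: +{$}
  S→d A b: FOLLOW(A) ⊇ FIRST(b) = {b}; new: +{b}
  FOLLOW[S]={$}  FOLLOW[A]={b}  FOLLOW[B]={$}
pass 2: — fixpoint
  FOLLOW[S]={$}  FOLLOW[A]={b}  FOLLOW[B]={$}

FOLLOW(A) = ["b"]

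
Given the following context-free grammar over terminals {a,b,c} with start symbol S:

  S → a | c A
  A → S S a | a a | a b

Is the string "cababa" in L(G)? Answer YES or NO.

Convert to CNF:
  S -> T2 A | a
  A -> S X3 | T0 T0 | T0 T1
  T0 -> a
  T1 -> b
  T2 -> c
  X3 -> S T0

Fill CYK table bottom-up:
  [0..0]={T2}  "c"  orig:{}
  [1..1]={S,T0}  "a"  orig:{S}
  [2..2]={T1}  "b"  orig:{}
  [3..3]={S,T0}  "a"  orig:{S}
  [4..4]={T1}  "b"  orig:{}
  [5..5]={S,T0}  "a"  orig:{S}
  [0..1]=∅  "ca"
  [1..2]={A}  "ab"
  [2..3]=∅  "ba"
  [3..4]={A}  "ab"
  [4..5]=∅  "ba"
  [0..2]={S}  "cab"
  [1..3]=∅  "aba"
  [2..4]=∅  "bab"
  [3..5]=∅  "aba"
  [0..3]={X3}  "caba"  orig:{}
  [1..4]=∅  "abab"
  [2..5]=∅  "baba"
  [0..4]=∅  "cabab"
  [1..5]=∅  "ababa"
  [0..5]=∅  "cababa"

S ∉ T[0,5] ⇒ NO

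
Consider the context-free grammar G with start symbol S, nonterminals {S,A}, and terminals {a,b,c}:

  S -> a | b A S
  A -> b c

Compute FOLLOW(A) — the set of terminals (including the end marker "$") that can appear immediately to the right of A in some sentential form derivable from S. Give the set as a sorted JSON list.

FIRST iteration:
pass 1:
  A via A→b c: +{b}
  S via S→a: +{a}
  S via S→b A S: +{b}
  FIRST[S]={a,b}  FIRST[A]={b}
pass 2: — fixpoint
  FIRST[S]={a,b}  FIRST[A]={b}

FOLLOW iteration:
FOLLOW(S) := {$}
pass 1:
  S→b A S: FOLLOW(A) ⊇ FIRST(S) = {a,b}; new: +{a,b}
  S: {$}  A: {a,b}
pass 2: (stable)
  S: {$}  A: {a,b}

FOLLOW(A) = ["a", "b"]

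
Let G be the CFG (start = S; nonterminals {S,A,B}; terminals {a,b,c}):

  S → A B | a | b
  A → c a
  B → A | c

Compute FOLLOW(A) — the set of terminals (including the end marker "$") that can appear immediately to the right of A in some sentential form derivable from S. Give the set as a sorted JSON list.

FIRST sets, iterate to fixpoint:
[1]
  A via A→c a: +{c}
  B via B→A: +{c}
  S via S→A B: +{c}
  S via S→a: +{a}
  S via S→b: +{b}
  S: {a,b,c}  A: {c}  B: {c}
[2] (no change)
  S: {a,b,c}  A: {c}  B: {c}

FOLLOW iteration:
seed FOLLOW(S) with $
round 1:
  S→A B: FOLLOW(A) ⊇ FIRST(B) = {c}; new: +{c}
  S→A B: FOLLOW(B) ⊇ FOLLOW(S) ⊇ {$}; new: +{$}
  FOLLOW[S]={$}  FOLLOW[A]={c}  FOLLOW[B]={$}
round 2:
  B→A: FOLLOW(A) ⊇ FOLLOW(B) ⊇ {$}; new: +{$}
  FOLLOW[S]={$}  FOLLOW[A]={$,c}  FOLLOW[B]={$}
round 3: (no change)
  FOLLOW[S]={$}  FOLLOW[A]={$,c}  FOLLOW[B]={$}

FOLLOW(A) = ["$", "c"]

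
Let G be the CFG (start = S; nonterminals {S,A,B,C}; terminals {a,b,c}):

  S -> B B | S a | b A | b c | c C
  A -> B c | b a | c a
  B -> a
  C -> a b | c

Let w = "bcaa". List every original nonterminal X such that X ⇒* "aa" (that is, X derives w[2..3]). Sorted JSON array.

Convert to CNF:
  S -> B B | S T2 | T0 C | T1 A | T1 T0
  A -> B T0 | T0 T2 | T1 T2
  B -> a
  C -> T2 T1 | c
  T0 -> c
  T1 -> b
  T2 -> a

CYK fill — only the sub-triangle for w[2..3]:
  T[2,2] 'a' = {B,T2}  orig:{B}
  T[3,3] 'a' = {B,T2}  orig:{B}
  T[2,3] 'aa' = {S}

Original NTs in T[2,3] deriving "aa": ["S"]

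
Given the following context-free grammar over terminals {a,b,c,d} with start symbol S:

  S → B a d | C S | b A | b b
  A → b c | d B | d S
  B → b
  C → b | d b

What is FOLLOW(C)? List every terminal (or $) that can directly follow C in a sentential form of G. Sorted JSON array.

Compute FIRST by fixpoint:
[1]
  A via A→b c: +{b}
  A via A→d B: +{d}
  B via B→b: +{b}
  C via C→b: +{b}
  C via C→d b: +{d}
  S via S→B a d: +{b}
  S via S→C S: +{d}
  FIRST(S)={b,d}  FIRST(A)={b,d}  FIRST(B)={b}  FIRST(C)={b,d}
[2] done
  FIRST(S)={b,d}  FIRST(A)={b,d}  FIRST(B)={b}  FIRST(C)={b,d}

FOLLOW sets:
FOLLOW(S) := {$}
round 1:
  S→B a d: FOLLOW(B) ⊇ FIRST(a) = {a}; new: +{a}
  S→C S: FOLLOW(C) ⊇ FIRST(S) = {b,d}; new: +{b,d}
  S→b A: FOLLOW(A) ⊇ FOLLOW(S) ⊇ {$}; new: +{$}
  FOLLOW(S)={$}  FOLLOW(A)={$}  FOLLOW(B)={a}  FOLLOW(C)={b,d}
round 2:
  A→d B: FOLLOW(B) ⊇ FOLLOW(A) ⊇ {$}; new: +{$}
  FOLLOW(S)={$}  FOLLOW(A)={$}  FOLLOW(B)={$,a}  FOLLOW(C)={b,d}
round 3: (stable)
  FOLLOW(S)={$}  FOLLOW(A)={$}  FOLLOW(B)={$,a}  FOLLOW(C)={b,d}

FOLLOW(C) = ["b", "d"]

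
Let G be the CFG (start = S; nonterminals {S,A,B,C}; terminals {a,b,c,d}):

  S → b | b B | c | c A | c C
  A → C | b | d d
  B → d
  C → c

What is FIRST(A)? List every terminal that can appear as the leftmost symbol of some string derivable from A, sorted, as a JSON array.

FIRST sets, iterate to fixpoint:
round 1:
  A via A→b: +{b}
  A via A→d d: +{d}
  B via B→d: +{d}
  C via C→c: +{c}
  S via S→b: +{b}
  S via S→c: +{c}
  S: {b,c}  A: {b,d}  B: {d}  C: {c}
round 2:
  A via A→C: +{c}
  S: {b,c}  A: {b,c,d}  B: {d}  C: {c}
round 3: done
  S: {b,c}  A: {b,c,d}  B: {d}  C: {c}

FIRST(A) = ["b", "c", "d"]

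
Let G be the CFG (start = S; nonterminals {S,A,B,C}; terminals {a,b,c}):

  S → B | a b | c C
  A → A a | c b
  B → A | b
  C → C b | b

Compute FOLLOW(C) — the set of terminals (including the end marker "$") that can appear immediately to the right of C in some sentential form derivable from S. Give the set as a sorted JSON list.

FIRST iteration:
iter 1:
  A via A→c b: +{c}
  B via B→A: +{c}
  B via B→b: +{b}
  C via C→b: +{b}
  S via S→B: +{b,c}
  S via S→a b: +{a}
  FIRST(S)={a,b,c}  FIRST(A)={c}  FIRST(B)={b,c}  FIRST(C)={b}
iter 2: (no change)
  FIRST(S)={a,b,c}  FIRST(A)={c}  FIRST(B)={b,c}  FIRST(C)={b}

Compute FOLLOW by fixpoint:
seed FOLLOW(S) with $
round 1:
  A→A a: FOLLOW(A) ⊇ FIRST(a) = {a}; new: +{a}
  C→C b: FOLLOW(C) ⊇ FIRST(b) = {b}; new: +{b}
  S→B: FOLLOW(B) ⊇ FOLLOW(S) ⊇ {$}; new: +{$}
  S→c C: FOLLOW(C) ⊇ FOLLOW(S) ⊇ {$}; new: +{$}
  FOLLOW[S]={$}  FOLLOW[A]={a}  FOLLOW[B]={$}  FOLLOW[C]={$,b}
round 2:
  B→A: FOLLOW(A) ⊇ FOLLOW(B) ⊇ {$}; new: +{$}
  FOLLOW[S]={$}  FOLLOW[A]={$,a}  FOLLOW[B]={$}  FOLLOW[C]={$,b}
round 3: (no change)
  FOLLOW[S]={$}  FOLLOW[A]={$,a}  FOLLOW[B]={$}  FOLLOW[C]={$,b}

FOLLOW(C) = ["$", "b"]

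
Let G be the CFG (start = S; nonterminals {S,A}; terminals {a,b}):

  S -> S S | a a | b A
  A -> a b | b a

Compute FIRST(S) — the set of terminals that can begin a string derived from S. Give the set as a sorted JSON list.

FIRST sets, iterate to fixpoint:
iter 1:
  A via A→a b: +{a}
  A via A→b a: +{b}
  S via S→a a: +{a}
  S via S→b A: +{b}
  S: {a,b}  A: {a,b}
iter 2: — fixpoint
  S: {a,b}  A: {a,b}

FIRST(S) = ["a", "b"]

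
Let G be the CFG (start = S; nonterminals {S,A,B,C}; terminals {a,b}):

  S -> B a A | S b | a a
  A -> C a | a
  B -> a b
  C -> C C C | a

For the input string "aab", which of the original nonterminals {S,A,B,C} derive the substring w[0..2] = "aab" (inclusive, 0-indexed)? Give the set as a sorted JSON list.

CNF form of G:
  S -> B X3 | S T1 | T0 T0
  A -> C T0 | a
  B -> T0 T1
  C -> C X2 | a
  T0 -> a
  T1 -> b
  X2 -> C C
  X3 -> T0 A

CYK table (by increasing span) (cells [i..j] with 0 ≤ i ≤ j ≤ 2 only):
  T[0,0] 'a' = {A,C,T0}  orig:{A,C}
  T[1,1] 'a' = {A,C,T0}  orig:{A,C}
  T[2,2] 'b' = {T1}  orig:{}
  T[0,1] 'aa' = {A,S,X2,X3}  orig:{A,S}
  T[1,2] 'ab' = {B}
  T[0,2] 'aab' = {S}

Original NTs in T[0,2] deriving "aab": ["S"]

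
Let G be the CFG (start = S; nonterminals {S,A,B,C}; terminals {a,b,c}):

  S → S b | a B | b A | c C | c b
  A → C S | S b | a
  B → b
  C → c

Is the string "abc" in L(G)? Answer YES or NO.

Convert to CNF:
  S -> S T0 | T0 A | T1 B | T2 C | T2 T0
  A -> C S | S T0 | a
  B -> b
  C -> c
  T0 -> b
  T1 -> a
  T2 -> c

CYK table (by increasing span):
  cell(0,0) a: {A,T1}  orig:{A}
  cell(1,1) b: {B,T0}  orig:{B}
  cell(2,2) c: {C,T2}  orig:{C}
  cell(0,1) ab: {S}
  cell(1,2) bc: ∅
  cell(0,2) abc: ∅

S ∉ T[0,2] ⇒ NO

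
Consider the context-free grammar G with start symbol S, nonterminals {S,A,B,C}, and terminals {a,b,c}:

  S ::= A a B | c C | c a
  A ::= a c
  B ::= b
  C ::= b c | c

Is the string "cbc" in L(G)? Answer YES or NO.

CNF form of G:
  S -> A X3 | T1 C | T1 T0
  A -> T0 T1
  B -> b
  C -> T2 T1 | c
  T0 -> a
  T1 -> c
  T2 -> b
  X3 -> T0 B

CYK table (by increasing span):
  cell(0,0) c: {C,T1}  orig:{C}
  cell(1,1) b: {B,T2}  orig:{B}
  cell(2,2) c: {C,T1}  orig:{C}
  cell(0,1) cb: ∅
  cell(1,2) bc: {C}
  cell(0,2) cbc: {S}

S ∈ T[0,2] ⇒ YES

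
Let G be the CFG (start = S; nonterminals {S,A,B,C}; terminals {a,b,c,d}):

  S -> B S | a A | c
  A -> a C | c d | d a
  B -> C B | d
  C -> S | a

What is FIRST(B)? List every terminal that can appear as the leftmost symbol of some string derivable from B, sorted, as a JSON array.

FIRST iteration:
pass 1:
  A via A→a C: +{a}
  A via A→c d: +{c}
  A via A→d a: +{d}
  B via B→d: +{d}
  C via C→a: +{a}
  S via S→B S: +{d}
  S via S→a A: +{a}
  S via S→c: +{c}
  FIRST[S]={a,c,d}  FIRST[A]={a,c,d}  FIRST[B]={d}  FIRST[C]={a}
pass 2:
  B via B→C B: +{a}
  C via C→S: +{c,d}
  FIRST[S]={a,c,d}  FIRST[A]={a,c,d}  FIRST[B]={a,d}  FIRST[C]={a,c,d}
pass 3:
  B via B→C B: +{c}
  FIRST[S]={a,c,d}  FIRST[A]={a,c,d}  FIRST[B]={a,c,d}  FIRST[C]={a,c,d}
pass 4: — fixpoint
  FIRST[S]={a,c,d}  FIRST[A]={a,c,d}  FIRST[B]={a,c,d}  FIRST[C]={a,c,d}

FIRST(B) = ["a", "c", "d"]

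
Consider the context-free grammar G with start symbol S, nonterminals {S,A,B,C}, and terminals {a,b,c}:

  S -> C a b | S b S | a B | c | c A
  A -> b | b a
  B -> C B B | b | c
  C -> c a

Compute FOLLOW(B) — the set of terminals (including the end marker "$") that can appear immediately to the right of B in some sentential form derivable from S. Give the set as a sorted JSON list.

Compute FIRST by fixpoint:
[1]
  A via A→b: +{b}
  B via B→b: +{b}
  B via B→c: +{c}
  C via C→c a: +{c}
  S via S→C a b: +{c}
  S via S→a B: +{a}
  S: {a,c}  A: {b}  B: {b,c}  C: {c}
[2] done
  S: {a,c}  A: {b}  B: {b,c}  C: {c}

Compute FOLLOW by fixpoint:
initialize: $ ∈ FOLLOW(S)
iter 1:
  B→C B B: FOLLOW(C) ⊇ FIRST(B) = {b,c}; new: +{b,c}
  B→C B B: FOLLOW(B) ⊇ FIRST(B) = {b,c}; new: +{b,c}
  S→C a b: FOLLOW(C) ⊇ FIRST(a) = {a}; new: +{a}
  S→S b S: FOLLOW(S) ⊇ FIRST(b) = {b}; new: +{b}
  S→a B: FOLLOW(B) ⊇ FOLLOW(S) ⊇ {$,b}; new: +{$}
  S→c A: FOLLOW(A) ⊇ FOLLOW(S) ⊇ {$,b}; new: +{$,b}
  S: {$,b}  A: {$,b}  B: {$,b,c}  C: {a,b,c}
iter 2: (stable)
  S: {$,b}  A: {$,b}  B: {$,b,c}  C: {a,b,c}

FOLLOW(B) = ["$", "b", "c"]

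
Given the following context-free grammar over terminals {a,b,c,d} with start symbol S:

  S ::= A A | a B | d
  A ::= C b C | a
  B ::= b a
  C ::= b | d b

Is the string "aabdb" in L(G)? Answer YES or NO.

Convert to CNF:
  S -> A A | T1 B | d
  A -> C X3 | a
  B -> T0 T1
  C -> T2 T0 | b
  T0 -> b
  T1 -> a
  T2 -> d
  X3 -> T0 C

CYK table (by increasing span):
  cell(0,0) a: {A,T1}  orig:{A}
  cell(1,1) a: {A,T1}  orig:{A}
  cell(2,2) b: {C,T0}  orig:{C}
  cell(3,3) d: {S,T2}  orig:{S}
  cell(4,4) b: {C,T0}  orig:{C}
  cell(0,1) aa: {S}
  cell(1,2) ab: ∅
  cell(2,3) bd: ∅
  cell(3,4) db: {C}
  cell(0,2) aab: ∅
  cell(1,3) abd: ∅
  cell(2,4) bdb: {X3}  orig:{}
  cell(0,3) aabd: ∅
  cell(1,4) abdb: ∅
  cell(0,4) aabdb: ∅

S ∉ T[0,4] ⇒ NO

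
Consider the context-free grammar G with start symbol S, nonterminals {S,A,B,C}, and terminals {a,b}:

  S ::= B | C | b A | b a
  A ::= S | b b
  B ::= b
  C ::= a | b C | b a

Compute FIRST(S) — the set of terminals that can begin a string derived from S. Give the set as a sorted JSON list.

Compute FIRST by fixpoint:
pass 1:
  A via A→b b: +{b}
  B via B→b: +{b}
  C via C→a: +{a}
  C via C→b C: +{b}
  S via S→B: +{b}
  S via S→C: +{a}
  FIRST(S)={a,b}  FIRST(A)={b}  FIRST(B)={b}  FIRST(C)={a,b}
pass 2:
  A via A→S: +{a}
  FIRST(S)={a,b}  FIRST(A)={a,b}  FIRST(B)={b}  FIRST(C)={a,b}
pass 3: (stable)
  FIRST(S)={a,b}  FIRST(A)={a,b}  FIRST(B)={b}  FIRST(C)={a,b}

FIRST(S) = ["a", "b"]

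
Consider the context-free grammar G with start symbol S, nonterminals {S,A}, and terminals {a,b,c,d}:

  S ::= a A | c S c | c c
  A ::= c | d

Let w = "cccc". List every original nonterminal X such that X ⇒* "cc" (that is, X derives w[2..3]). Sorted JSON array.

Convert to CNF:
  S -> T0 A | T1 T1 | T1 X2
  A -> c | d
  T0 -> a
  T1 -> c
  X2 -> S T1

CYK table (by increasing span) (cells [i..j] with 2 ≤ i ≤ j ≤ 3 only):
  T[2,2] 'c' = {A,T1}  orig:{A}
  T[3,3] 'c' = {A,T1}  orig:{A}
  T[2,3] 'cc' = {S}

Original NTs in T[2,3] deriving "cc": ["S"]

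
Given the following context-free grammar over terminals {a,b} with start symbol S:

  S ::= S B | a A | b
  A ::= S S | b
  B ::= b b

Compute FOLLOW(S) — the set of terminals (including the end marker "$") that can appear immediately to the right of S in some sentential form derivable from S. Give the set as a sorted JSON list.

Compute FIRST by fixpoint:
pass 1:
  A via A→b: +{b}
  B via B→b b: +{b}
  S via S→a A: +{a}
  S via S→b: +{b}
  S: {a,b}  A: {b}  B: {b}
pass 2:
  A via A→S S: +{a}
  S: {a,b}  A: {a,b}  B: {b}
pass 3: done
  S: {a,b}  A: {a,b}  B: {b}

Compute FOLLOW by fixpoint:
seed FOLLOW(S) with $
round 1:
  A→S S: FOLLOW(S) ⊇ FIRST(S) = {a,b}; new: +{a,b}
  S→S B: FOLLOW(B) ⊇ FOLLOW(S) ⊇ {$,a,b}; new: +{$,a,b}
  S→a A: FOLLOW(A) ⊇ FOLLOW(S) ⊇ {$,a,b}; new: +{$,a,b}
  FOLLOW[S]={$,a,b}  FOLLOW[A]={$,a,b}  FOLLOW[B]={$,a,b}
round 2: (no change)
  FOLLOW[S]={$,a,b}  FOLLOW[A]={$,a,b}  FOLLOW[B]={$,a,b}

FOLLOW(S) = ["$", "a", "b"]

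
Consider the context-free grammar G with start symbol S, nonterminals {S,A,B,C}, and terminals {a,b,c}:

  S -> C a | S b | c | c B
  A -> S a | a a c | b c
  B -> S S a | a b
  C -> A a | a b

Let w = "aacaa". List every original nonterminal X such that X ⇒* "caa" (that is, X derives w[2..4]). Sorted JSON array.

Convert to CNF:
  S -> C T0 | S T2 | T1 B | c
  A -> S T0 | T0 X3 | T2 T1
  B -> S X4 | T0 T2
  C -> A T0 | T0 T2
  T0 -> a
  T1 -> c
  T2 -> b
  X3 -> T0 T1
  X4 -> S T0

CYK table (by increasing span) (cells [i..j] with 2 ≤ i ≤ j ≤ 4 only):
  T[2,2] 'c' = {S,T1}  orig:{S}
  T[3,3] 'a' = {T0}  orig:{}
  T[4,4] 'a' = {T0}  orig:{}
  T[2,3] 'ca' = {A,X4}  orig:{A}
  T[3,4] 'aa' = ∅
  T[2,4] 'caa' = {C}

Original NTs in T[2,4] deriving "caa": ["C"]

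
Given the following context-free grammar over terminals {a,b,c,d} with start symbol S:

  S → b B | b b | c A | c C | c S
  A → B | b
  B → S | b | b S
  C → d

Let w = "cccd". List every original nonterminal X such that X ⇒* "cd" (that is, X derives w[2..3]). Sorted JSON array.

CNF form of G:
  S -> T0 B | T0 T0 | T1 A | T1 C | T1 S
  A -> T0 B | T0 S | T0 T0 | T1 A | T1 C | T1 S | b
  B -> T0 B | T0 S | T0 T0 | T1 A | T1 C | T1 S | b
  C -> d
  T0 -> b
  T1 -> c

CYK table (by increasing span), restricted to cells inside w[2..3]:
  [2..2]={T1}  "c"  orig:{}
  [3..3]={C}  "d"
  [2..3]={A,B,S}  "cd"

Original NTs in T[2,3] deriving "cd": ["A", "B", "S"]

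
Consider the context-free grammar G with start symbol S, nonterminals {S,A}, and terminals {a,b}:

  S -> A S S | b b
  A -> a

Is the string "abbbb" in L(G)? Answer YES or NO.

Convert to CNF:
  S -> A X1 | T0 T0
  A -> a
  T0 -> b
  X1 -> S S

CYK fill:
  [0..0]={A}  "a"
  [1..1]={T0}  "b"  orig:{}
  [2..2]={T0}  "b"  orig:{}
  [3..3]={T0}  "b"  orig:{}
  [4..4]={T0}  "b"  orig:{}
  [0..1]=∅  "ab"
  [1..2]={S}  "bb"
  [2..3]={S}  "bb"
  [3..4]={S}  "bb"
  [0..2]=∅  "abb"
  [1..3]=∅  "bbb"
  [2..4]=∅  "bbb"
  [0..3]=∅  "abbb"
  [1..4]={X1}  "bbbb"  orig:{}
  [0..4]={S}  "abbbb"

S ∈ T[0,4] ⇒ YES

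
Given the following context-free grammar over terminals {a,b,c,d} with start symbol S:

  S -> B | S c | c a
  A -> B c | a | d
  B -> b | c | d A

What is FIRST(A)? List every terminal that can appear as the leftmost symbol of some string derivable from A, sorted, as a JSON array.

FIRST iteration:
iter 1:
  A via A→a: +{a}
  A via A→d: +{d}
  B via B→b: +{b}
  B via B→c: +{c}
  B via B→d A: +{d}
  S via S→B: +{b,c,d}
  FIRST[S]={b,c,d}  FIRST[A]={a,d}  FIRST[B]={b,c,d}
iter 2:
  A via A→B c: +{b,c}
  FIRST[S]={b,c,d}  FIRST[A]={a,b,c,d}  FIRST[B]={b,c,d}
iter 3: done
  FIRST[S]={b,c,d}  FIRST[A]={a,b,c,d}  FIRST[B]={b,c,d}

FIRST(A) = ["a", "b", "c", "d"]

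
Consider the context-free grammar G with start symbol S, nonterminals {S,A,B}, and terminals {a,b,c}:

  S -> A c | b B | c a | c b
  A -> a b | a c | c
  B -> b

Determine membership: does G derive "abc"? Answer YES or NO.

CNF form of G:
  S -> A T2 | T1 B | T2 T0 | T2 T1
  A -> T0 T1 | T0 T2 | c
  B -> b
  T0 -> a
  T1 -> b
  T2 -> c

Fill CYK table bottom-up:
  cell(0,0) a: {T0}  orig:{}
  cell(1,1) b: {B,T1}  orig:{B}
  cell(2,2) c: {A,T2}  orig:{A}
  cell(0,1) ab: {A}
  cell(1,2) bc: ∅
  cell(0,2) abc: {S}

S ∈ T[0,2] ⇒ YES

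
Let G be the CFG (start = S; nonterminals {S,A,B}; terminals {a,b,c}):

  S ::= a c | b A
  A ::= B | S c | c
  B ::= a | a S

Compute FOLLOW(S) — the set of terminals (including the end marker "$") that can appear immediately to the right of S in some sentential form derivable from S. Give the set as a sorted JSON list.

FIRST iteration:
[1]
  A via A→c: +{c}
  B via B→a: +{a}
  S via S→a c: +{a}
  S via S→b A: +{b}
  FIRST[S]={a,b}  FIRST[A]={c}  FIRST[B]={a}
[2]
  A via A→B: +{a}
  A via A→S c: +{b}
  FIRST[S]={a,b}  FIRST[A]={a,b,c}  FIRST[B]={a}
[3] done
  FIRST[S]={a,b}  FIRST[A]={a,b,c}  FIRST[B]={a}

FOLLOW iteration:
initialize: $ ∈ FOLLOW(S)
round 1:
  A→S c: FOLLOW(S) ⊇ FIRST(c) = {c}; new: +{c}
  S→b A: FOLLOW(A) ⊇ FOLLOW(S) ⊇ {$,c}; new: +{$,c}
  S: {$,c}  A: {$,c}  B: {}
round 2:
  A→B: FOLLOW(B) ⊇ FOLLOW(A) ⊇ {$,c}; new: +{$,c}
  S: {$,c}  A: {$,c}  B: {$,c}
round 3: (no change)
  S: {$,c}  A: {$,c}  B: {$,c}

FOLLOW(S) = ["$", "c"]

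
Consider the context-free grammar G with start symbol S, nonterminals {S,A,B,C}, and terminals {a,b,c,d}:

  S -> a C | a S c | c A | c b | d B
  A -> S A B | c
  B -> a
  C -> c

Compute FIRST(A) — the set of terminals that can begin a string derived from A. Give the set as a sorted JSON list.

FIRST sets, iterate to fixpoint:
round 1:
  A via A→c: +{c}
  B via B→a: +{a}
  C via C→c: +{c}
  S via S→a C: +{a}
  S via S→c A: +{c}
  S via S→d B: +{d}
  FIRST[S]={a,c,d}  FIRST[A]={c}  FIRST[B]={a}  FIRST[C]={c}
round 2:
  A via A→S A B: +{a,d}
  FIRST[S]={a,c,d}  FIRST[A]={a,c,d}  FIRST[B]={a}  FIRST[C]={c}
round 3: — fixpoint
  FIRST[S]={a,c,d}  FIRST[A]={a,c,d}  FIRST[B]={a}  FIRST[C]={c}

FIRST(A) = ["a", "c", "d"]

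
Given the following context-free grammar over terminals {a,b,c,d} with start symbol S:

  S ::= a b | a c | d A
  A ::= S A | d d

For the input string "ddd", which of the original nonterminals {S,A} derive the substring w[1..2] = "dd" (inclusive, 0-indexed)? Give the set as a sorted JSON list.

CNF form of G:
  S -> T0 A | T1 T2 | T1 T3
  A -> S A | T0 T0
  T0 -> d
  T1 -> a
  T2 -> b
  T3 -> c

CYK table (by increasing span), restricted to cells inside w[1..2]:
  [1..1]={T0}  "d"  orig:{}
  [2..2]={T0}  "d"  orig:{}
  [1..2]={A}  "dd"

Original NTs in T[1,2] deriving "dd": ["A"]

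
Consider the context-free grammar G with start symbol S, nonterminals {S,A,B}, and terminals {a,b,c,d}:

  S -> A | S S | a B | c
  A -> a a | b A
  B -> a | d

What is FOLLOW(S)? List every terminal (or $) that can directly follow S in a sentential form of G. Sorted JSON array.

Compute FIRST by fixpoint:
pass 1:
  A via A→a a: +{a}
  A via A→b A: +{b}
  B via B→a: +{a}
  B via B→d: +{d}
  S via S→A: +{a,b}
  S via S→c: +{c}
  FIRST(S)={a,b,c}  FIRST(A)={a,b}  FIRST(B)={a,d}
pass 2: (no change)
  FIRST(S)={a,b,c}  FIRST(A)={a,b}  FIRST(B)={a,d}

FOLLOW sets:
FOLLOW(S) := {$}
pass 1:
  S→A: FOLLOW(A) ⊇ FOLLOW(S) ⊇ {$}; new: +{$}
  S→S S: FOLLOW(S) ⊇ FIRST(S) = {a,b,c}; new: +{a,b,c}
  S→a B: FOLLOW(B) ⊇ FOLLOW(S) ⊇ {$,a,b,c}; new: +{$,a,b,c}
  FOLLOW(S)={$,a,b,c}  FOLLOW(A)={$}  FOLLOW(B)={$,a,b,c}
pass 2:
  S→A: FOLLOW(A) ⊇ FOLLOW(S) ⊇ {$,a,b,c}; new: +{a,b,c}
  FOLLOW(S)={$,a,b,c}  FOLLOW(A)={$,a,b,c}  FOLLOW(B)={$,a,b,c}
pass 3: (no change)
  FOLLOW(S)={$,a,b,c}  FOLLOW(A)={$,a,b,c}  FOLLOW(B)={$,a,b,c}

FOLLOW(S) = ["$", "a", "b", "c"]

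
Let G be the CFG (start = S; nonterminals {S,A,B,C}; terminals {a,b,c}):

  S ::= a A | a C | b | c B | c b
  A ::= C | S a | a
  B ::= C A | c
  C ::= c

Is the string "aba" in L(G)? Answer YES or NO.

Convert to CNF:
  S -> T0 A | T0 C | T1 B | T1 T2 | b
  A -> S T0 | a | c
  B -> C A | c
  C -> c
  T0 -> a
  T1 -> c
  T2 -> b

Fill CYK table bottom-up:
  cell(0,0) a: {A,T0}  orig:{A}
  cell(1,1) b: {S,T2}  orig:{S}
  cell(2,2) a: {A,T0}  orig:{A}
  cell(0,1) ab: ∅
  cell(1,2) ba: {A}
  cell(0,2) aba: {S}

S ∈ T[0,2] ⇒ YES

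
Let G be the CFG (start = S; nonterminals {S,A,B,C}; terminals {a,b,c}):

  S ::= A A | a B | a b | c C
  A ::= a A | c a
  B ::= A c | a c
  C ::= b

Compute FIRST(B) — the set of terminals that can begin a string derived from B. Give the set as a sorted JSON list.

FIRST sets, iterate to fixpoint:
[1]
  A via A→a A: +{a}
  A via A→c a: +{c}
  B via B→A c: +{a,c}
  C via C→b: +{b}
  S via S→A A: +{a,c}
  S: {a,c}  A: {a,c}  B: {a,c}  C: {b}
[2] (no change)
  S: {a,c}  A: {a,c}  B: {a,c}  C: {b}

FIRST(B) = ["a", "c"]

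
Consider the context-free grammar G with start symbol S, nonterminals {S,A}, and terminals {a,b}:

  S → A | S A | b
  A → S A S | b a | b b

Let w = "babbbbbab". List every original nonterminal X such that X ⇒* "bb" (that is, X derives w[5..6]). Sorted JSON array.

CNF form of G:
  S -> S A | S X3 | T0 T0 | T0 T1 | b
  A -> S X2 | T0 T0 | T0 T1
  T0 -> b
  T1 -> a
  X2 -> A S
  X3 -> A S

Fill CYK table bottom-up (cells [i..j] with 5 ≤ i ≤ j ≤ 6 only):
  cell(5,5) b: {S,T0}  orig:{S}
  cell(6,6) b: {S,T0}  orig:{S}
  cell(5,6) bb: {A,S}

Original NTs in T[5,6] deriving "bb": ["A", "S"]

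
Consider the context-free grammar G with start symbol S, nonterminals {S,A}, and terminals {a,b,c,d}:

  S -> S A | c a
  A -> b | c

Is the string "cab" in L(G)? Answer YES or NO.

CNF form of G:
  S -> S A | T0 T1
  A -> b | c
  T0 -> c
  T1 -> a

CYK fill:
  T[0,0] 'c' = {A,T0}  orig:{A}
  T[1,1] 'a' = {T1}  orig:{}
  T[2,2] 'b' = {A}
  T[0,1] 'ca' = {S}
  T[1,2] 'ab' = ∅
  T[0,2] 'cab' = {S}

S ∈ T[0,2] ⇒ YES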